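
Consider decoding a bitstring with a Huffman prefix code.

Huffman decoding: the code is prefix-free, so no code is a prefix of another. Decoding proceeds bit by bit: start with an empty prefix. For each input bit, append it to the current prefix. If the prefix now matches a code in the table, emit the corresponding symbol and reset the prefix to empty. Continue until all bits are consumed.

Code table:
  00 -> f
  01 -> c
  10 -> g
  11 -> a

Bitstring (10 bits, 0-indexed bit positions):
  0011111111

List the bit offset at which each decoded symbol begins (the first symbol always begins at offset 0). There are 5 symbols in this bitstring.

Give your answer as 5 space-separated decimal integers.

Answer: 0 2 4 6 8

Derivation:
Bit 0: prefix='0' (no match yet)
Bit 1: prefix='00' -> emit 'f', reset
Bit 2: prefix='1' (no match yet)
Bit 3: prefix='11' -> emit 'a', reset
Bit 4: prefix='1' (no match yet)
Bit 5: prefix='11' -> emit 'a', reset
Bit 6: prefix='1' (no match yet)
Bit 7: prefix='11' -> emit 'a', reset
Bit 8: prefix='1' (no match yet)
Bit 9: prefix='11' -> emit 'a', reset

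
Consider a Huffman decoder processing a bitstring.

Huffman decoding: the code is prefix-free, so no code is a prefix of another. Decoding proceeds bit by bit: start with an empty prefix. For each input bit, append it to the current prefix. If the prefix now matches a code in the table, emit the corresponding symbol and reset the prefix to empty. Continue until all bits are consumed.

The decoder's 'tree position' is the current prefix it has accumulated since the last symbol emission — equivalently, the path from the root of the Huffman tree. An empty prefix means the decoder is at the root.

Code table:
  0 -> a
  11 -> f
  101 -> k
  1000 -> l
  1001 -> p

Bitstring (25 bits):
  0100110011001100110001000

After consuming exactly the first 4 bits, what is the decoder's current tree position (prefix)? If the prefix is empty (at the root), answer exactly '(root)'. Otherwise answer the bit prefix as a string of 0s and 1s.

Bit 0: prefix='0' -> emit 'a', reset
Bit 1: prefix='1' (no match yet)
Bit 2: prefix='10' (no match yet)
Bit 3: prefix='100' (no match yet)

Answer: 100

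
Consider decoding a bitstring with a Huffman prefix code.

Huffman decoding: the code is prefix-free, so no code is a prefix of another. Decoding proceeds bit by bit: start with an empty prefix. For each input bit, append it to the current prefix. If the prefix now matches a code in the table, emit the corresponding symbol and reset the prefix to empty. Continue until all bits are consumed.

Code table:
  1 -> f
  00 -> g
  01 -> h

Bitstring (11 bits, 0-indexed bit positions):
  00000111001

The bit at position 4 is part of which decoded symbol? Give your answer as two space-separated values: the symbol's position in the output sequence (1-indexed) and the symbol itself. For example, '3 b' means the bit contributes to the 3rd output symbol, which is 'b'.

Bit 0: prefix='0' (no match yet)
Bit 1: prefix='00' -> emit 'g', reset
Bit 2: prefix='0' (no match yet)
Bit 3: prefix='00' -> emit 'g', reset
Bit 4: prefix='0' (no match yet)
Bit 5: prefix='01' -> emit 'h', reset
Bit 6: prefix='1' -> emit 'f', reset
Bit 7: prefix='1' -> emit 'f', reset
Bit 8: prefix='0' (no match yet)

Answer: 3 h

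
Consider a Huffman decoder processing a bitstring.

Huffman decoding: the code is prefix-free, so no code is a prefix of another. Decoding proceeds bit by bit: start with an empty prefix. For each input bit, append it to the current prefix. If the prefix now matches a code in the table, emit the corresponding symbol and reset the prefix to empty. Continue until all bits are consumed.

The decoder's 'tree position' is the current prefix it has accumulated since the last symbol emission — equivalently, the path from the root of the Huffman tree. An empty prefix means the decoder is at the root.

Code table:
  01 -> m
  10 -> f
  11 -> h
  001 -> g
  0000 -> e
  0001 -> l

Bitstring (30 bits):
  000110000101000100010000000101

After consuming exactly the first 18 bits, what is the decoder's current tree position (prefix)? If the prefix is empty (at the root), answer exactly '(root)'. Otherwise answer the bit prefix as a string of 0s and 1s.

Answer: 00

Derivation:
Bit 0: prefix='0' (no match yet)
Bit 1: prefix='00' (no match yet)
Bit 2: prefix='000' (no match yet)
Bit 3: prefix='0001' -> emit 'l', reset
Bit 4: prefix='1' (no match yet)
Bit 5: prefix='10' -> emit 'f', reset
Bit 6: prefix='0' (no match yet)
Bit 7: prefix='00' (no match yet)
Bit 8: prefix='000' (no match yet)
Bit 9: prefix='0001' -> emit 'l', reset
Bit 10: prefix='0' (no match yet)
Bit 11: prefix='01' -> emit 'm', reset
Bit 12: prefix='0' (no match yet)
Bit 13: prefix='00' (no match yet)
Bit 14: prefix='000' (no match yet)
Bit 15: prefix='0001' -> emit 'l', reset
Bit 16: prefix='0' (no match yet)
Bit 17: prefix='00' (no match yet)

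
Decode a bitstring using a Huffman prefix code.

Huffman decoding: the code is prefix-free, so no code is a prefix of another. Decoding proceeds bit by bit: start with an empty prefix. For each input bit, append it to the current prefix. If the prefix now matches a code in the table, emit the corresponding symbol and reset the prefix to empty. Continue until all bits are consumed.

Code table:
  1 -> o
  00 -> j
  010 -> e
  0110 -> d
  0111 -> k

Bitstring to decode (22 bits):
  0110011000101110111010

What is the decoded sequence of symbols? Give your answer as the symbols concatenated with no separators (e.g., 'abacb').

Answer: ddjokke

Derivation:
Bit 0: prefix='0' (no match yet)
Bit 1: prefix='01' (no match yet)
Bit 2: prefix='011' (no match yet)
Bit 3: prefix='0110' -> emit 'd', reset
Bit 4: prefix='0' (no match yet)
Bit 5: prefix='01' (no match yet)
Bit 6: prefix='011' (no match yet)
Bit 7: prefix='0110' -> emit 'd', reset
Bit 8: prefix='0' (no match yet)
Bit 9: prefix='00' -> emit 'j', reset
Bit 10: prefix='1' -> emit 'o', reset
Bit 11: prefix='0' (no match yet)
Bit 12: prefix='01' (no match yet)
Bit 13: prefix='011' (no match yet)
Bit 14: prefix='0111' -> emit 'k', reset
Bit 15: prefix='0' (no match yet)
Bit 16: prefix='01' (no match yet)
Bit 17: prefix='011' (no match yet)
Bit 18: prefix='0111' -> emit 'k', reset
Bit 19: prefix='0' (no match yet)
Bit 20: prefix='01' (no match yet)
Bit 21: prefix='010' -> emit 'e', reset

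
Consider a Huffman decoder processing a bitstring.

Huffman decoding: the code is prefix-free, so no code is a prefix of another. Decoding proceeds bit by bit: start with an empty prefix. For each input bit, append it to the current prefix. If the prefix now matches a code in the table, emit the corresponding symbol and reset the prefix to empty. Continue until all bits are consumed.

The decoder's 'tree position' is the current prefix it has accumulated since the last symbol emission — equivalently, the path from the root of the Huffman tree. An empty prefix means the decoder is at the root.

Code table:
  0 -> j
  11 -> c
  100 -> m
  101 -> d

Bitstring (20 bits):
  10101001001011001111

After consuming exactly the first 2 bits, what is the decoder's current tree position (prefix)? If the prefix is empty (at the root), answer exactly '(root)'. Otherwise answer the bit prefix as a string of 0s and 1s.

Answer: 10

Derivation:
Bit 0: prefix='1' (no match yet)
Bit 1: prefix='10' (no match yet)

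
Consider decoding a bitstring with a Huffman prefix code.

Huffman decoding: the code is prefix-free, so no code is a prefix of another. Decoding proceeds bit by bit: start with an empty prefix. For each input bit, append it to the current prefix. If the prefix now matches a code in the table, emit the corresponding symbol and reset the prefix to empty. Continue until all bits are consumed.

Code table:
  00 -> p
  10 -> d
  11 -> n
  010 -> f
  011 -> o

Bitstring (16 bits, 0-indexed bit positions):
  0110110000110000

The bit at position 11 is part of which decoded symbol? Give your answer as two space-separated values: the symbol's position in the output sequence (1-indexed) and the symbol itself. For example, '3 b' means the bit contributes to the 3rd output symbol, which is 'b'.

Answer: 5 n

Derivation:
Bit 0: prefix='0' (no match yet)
Bit 1: prefix='01' (no match yet)
Bit 2: prefix='011' -> emit 'o', reset
Bit 3: prefix='0' (no match yet)
Bit 4: prefix='01' (no match yet)
Bit 5: prefix='011' -> emit 'o', reset
Bit 6: prefix='0' (no match yet)
Bit 7: prefix='00' -> emit 'p', reset
Bit 8: prefix='0' (no match yet)
Bit 9: prefix='00' -> emit 'p', reset
Bit 10: prefix='1' (no match yet)
Bit 11: prefix='11' -> emit 'n', reset
Bit 12: prefix='0' (no match yet)
Bit 13: prefix='00' -> emit 'p', reset
Bit 14: prefix='0' (no match yet)
Bit 15: prefix='00' -> emit 'p', reset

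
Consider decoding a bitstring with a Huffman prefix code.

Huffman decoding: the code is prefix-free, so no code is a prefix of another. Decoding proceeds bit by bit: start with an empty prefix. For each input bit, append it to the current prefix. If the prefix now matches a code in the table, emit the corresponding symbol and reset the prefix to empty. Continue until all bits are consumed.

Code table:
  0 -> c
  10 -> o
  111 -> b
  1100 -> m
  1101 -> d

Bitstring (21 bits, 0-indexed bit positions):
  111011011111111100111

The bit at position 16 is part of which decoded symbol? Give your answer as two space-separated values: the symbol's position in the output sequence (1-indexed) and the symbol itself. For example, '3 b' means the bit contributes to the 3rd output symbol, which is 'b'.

Answer: 6 m

Derivation:
Bit 0: prefix='1' (no match yet)
Bit 1: prefix='11' (no match yet)
Bit 2: prefix='111' -> emit 'b', reset
Bit 3: prefix='0' -> emit 'c', reset
Bit 4: prefix='1' (no match yet)
Bit 5: prefix='11' (no match yet)
Bit 6: prefix='110' (no match yet)
Bit 7: prefix='1101' -> emit 'd', reset
Bit 8: prefix='1' (no match yet)
Bit 9: prefix='11' (no match yet)
Bit 10: prefix='111' -> emit 'b', reset
Bit 11: prefix='1' (no match yet)
Bit 12: prefix='11' (no match yet)
Bit 13: prefix='111' -> emit 'b', reset
Bit 14: prefix='1' (no match yet)
Bit 15: prefix='11' (no match yet)
Bit 16: prefix='110' (no match yet)
Bit 17: prefix='1100' -> emit 'm', reset
Bit 18: prefix='1' (no match yet)
Bit 19: prefix='11' (no match yet)
Bit 20: prefix='111' -> emit 'b', reset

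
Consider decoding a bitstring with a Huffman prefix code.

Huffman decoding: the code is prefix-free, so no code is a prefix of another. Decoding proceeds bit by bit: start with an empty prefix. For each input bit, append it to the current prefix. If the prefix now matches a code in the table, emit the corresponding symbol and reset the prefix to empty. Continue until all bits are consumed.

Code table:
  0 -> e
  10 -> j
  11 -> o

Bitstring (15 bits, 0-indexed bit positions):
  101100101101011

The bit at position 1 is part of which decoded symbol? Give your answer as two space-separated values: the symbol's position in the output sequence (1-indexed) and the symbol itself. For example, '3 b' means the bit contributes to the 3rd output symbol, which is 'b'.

Answer: 1 j

Derivation:
Bit 0: prefix='1' (no match yet)
Bit 1: prefix='10' -> emit 'j', reset
Bit 2: prefix='1' (no match yet)
Bit 3: prefix='11' -> emit 'o', reset
Bit 4: prefix='0' -> emit 'e', reset
Bit 5: prefix='0' -> emit 'e', reset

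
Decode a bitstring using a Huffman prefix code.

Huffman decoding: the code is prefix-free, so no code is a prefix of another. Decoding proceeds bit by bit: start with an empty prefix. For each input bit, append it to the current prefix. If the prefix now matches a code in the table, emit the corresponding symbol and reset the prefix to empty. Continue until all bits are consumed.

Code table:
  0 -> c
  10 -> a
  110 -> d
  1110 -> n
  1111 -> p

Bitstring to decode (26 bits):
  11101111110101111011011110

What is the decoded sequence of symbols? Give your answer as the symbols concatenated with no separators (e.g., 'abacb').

Bit 0: prefix='1' (no match yet)
Bit 1: prefix='11' (no match yet)
Bit 2: prefix='111' (no match yet)
Bit 3: prefix='1110' -> emit 'n', reset
Bit 4: prefix='1' (no match yet)
Bit 5: prefix='11' (no match yet)
Bit 6: prefix='111' (no match yet)
Bit 7: prefix='1111' -> emit 'p', reset
Bit 8: prefix='1' (no match yet)
Bit 9: prefix='11' (no match yet)
Bit 10: prefix='110' -> emit 'd', reset
Bit 11: prefix='1' (no match yet)
Bit 12: prefix='10' -> emit 'a', reset
Bit 13: prefix='1' (no match yet)
Bit 14: prefix='11' (no match yet)
Bit 15: prefix='111' (no match yet)
Bit 16: prefix='1111' -> emit 'p', reset
Bit 17: prefix='0' -> emit 'c', reset
Bit 18: prefix='1' (no match yet)
Bit 19: prefix='11' (no match yet)
Bit 20: prefix='110' -> emit 'd', reset
Bit 21: prefix='1' (no match yet)
Bit 22: prefix='11' (no match yet)
Bit 23: prefix='111' (no match yet)
Bit 24: prefix='1111' -> emit 'p', reset
Bit 25: prefix='0' -> emit 'c', reset

Answer: npdapcdpc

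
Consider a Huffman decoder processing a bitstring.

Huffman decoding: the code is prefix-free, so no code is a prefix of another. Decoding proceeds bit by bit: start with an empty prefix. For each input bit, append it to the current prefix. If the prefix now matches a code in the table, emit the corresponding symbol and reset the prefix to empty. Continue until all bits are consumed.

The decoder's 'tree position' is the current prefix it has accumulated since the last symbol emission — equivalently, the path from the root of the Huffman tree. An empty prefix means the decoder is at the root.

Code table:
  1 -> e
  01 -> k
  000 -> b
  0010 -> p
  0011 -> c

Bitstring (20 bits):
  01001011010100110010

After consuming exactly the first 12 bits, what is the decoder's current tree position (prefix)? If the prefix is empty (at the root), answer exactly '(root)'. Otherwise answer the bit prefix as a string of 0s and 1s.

Bit 0: prefix='0' (no match yet)
Bit 1: prefix='01' -> emit 'k', reset
Bit 2: prefix='0' (no match yet)
Bit 3: prefix='00' (no match yet)
Bit 4: prefix='001' (no match yet)
Bit 5: prefix='0010' -> emit 'p', reset
Bit 6: prefix='1' -> emit 'e', reset
Bit 7: prefix='1' -> emit 'e', reset
Bit 8: prefix='0' (no match yet)
Bit 9: prefix='01' -> emit 'k', reset
Bit 10: prefix='0' (no match yet)
Bit 11: prefix='01' -> emit 'k', reset

Answer: (root)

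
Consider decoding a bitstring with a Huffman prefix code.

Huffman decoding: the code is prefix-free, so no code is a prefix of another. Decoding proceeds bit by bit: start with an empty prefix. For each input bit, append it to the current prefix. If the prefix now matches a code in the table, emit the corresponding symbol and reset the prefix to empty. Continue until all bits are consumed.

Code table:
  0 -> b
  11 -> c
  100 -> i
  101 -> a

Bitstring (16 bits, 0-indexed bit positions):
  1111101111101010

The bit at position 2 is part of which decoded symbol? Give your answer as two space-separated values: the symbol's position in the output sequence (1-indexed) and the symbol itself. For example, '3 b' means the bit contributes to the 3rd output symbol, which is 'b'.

Answer: 2 c

Derivation:
Bit 0: prefix='1' (no match yet)
Bit 1: prefix='11' -> emit 'c', reset
Bit 2: prefix='1' (no match yet)
Bit 3: prefix='11' -> emit 'c', reset
Bit 4: prefix='1' (no match yet)
Bit 5: prefix='10' (no match yet)
Bit 6: prefix='101' -> emit 'a', reset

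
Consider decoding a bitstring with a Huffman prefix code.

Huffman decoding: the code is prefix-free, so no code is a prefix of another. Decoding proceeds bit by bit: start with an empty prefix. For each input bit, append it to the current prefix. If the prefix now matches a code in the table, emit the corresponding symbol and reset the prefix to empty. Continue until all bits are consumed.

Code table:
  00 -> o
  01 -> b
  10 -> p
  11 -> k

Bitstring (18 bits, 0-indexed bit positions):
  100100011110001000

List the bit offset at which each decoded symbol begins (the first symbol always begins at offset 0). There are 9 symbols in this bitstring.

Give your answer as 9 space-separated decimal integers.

Bit 0: prefix='1' (no match yet)
Bit 1: prefix='10' -> emit 'p', reset
Bit 2: prefix='0' (no match yet)
Bit 3: prefix='01' -> emit 'b', reset
Bit 4: prefix='0' (no match yet)
Bit 5: prefix='00' -> emit 'o', reset
Bit 6: prefix='0' (no match yet)
Bit 7: prefix='01' -> emit 'b', reset
Bit 8: prefix='1' (no match yet)
Bit 9: prefix='11' -> emit 'k', reset
Bit 10: prefix='1' (no match yet)
Bit 11: prefix='10' -> emit 'p', reset
Bit 12: prefix='0' (no match yet)
Bit 13: prefix='00' -> emit 'o', reset
Bit 14: prefix='1' (no match yet)
Bit 15: prefix='10' -> emit 'p', reset
Bit 16: prefix='0' (no match yet)
Bit 17: prefix='00' -> emit 'o', reset

Answer: 0 2 4 6 8 10 12 14 16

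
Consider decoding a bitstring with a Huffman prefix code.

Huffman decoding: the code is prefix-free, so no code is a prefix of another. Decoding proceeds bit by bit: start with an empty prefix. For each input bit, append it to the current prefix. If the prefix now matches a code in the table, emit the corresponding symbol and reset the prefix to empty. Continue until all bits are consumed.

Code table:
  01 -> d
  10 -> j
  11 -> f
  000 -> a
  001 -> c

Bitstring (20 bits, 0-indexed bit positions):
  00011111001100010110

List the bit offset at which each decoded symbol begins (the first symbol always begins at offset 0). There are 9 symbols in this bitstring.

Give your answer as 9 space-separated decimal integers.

Answer: 0 3 5 7 9 11 13 16 18

Derivation:
Bit 0: prefix='0' (no match yet)
Bit 1: prefix='00' (no match yet)
Bit 2: prefix='000' -> emit 'a', reset
Bit 3: prefix='1' (no match yet)
Bit 4: prefix='11' -> emit 'f', reset
Bit 5: prefix='1' (no match yet)
Bit 6: prefix='11' -> emit 'f', reset
Bit 7: prefix='1' (no match yet)
Bit 8: prefix='10' -> emit 'j', reset
Bit 9: prefix='0' (no match yet)
Bit 10: prefix='01' -> emit 'd', reset
Bit 11: prefix='1' (no match yet)
Bit 12: prefix='10' -> emit 'j', reset
Bit 13: prefix='0' (no match yet)
Bit 14: prefix='00' (no match yet)
Bit 15: prefix='001' -> emit 'c', reset
Bit 16: prefix='0' (no match yet)
Bit 17: prefix='01' -> emit 'd', reset
Bit 18: prefix='1' (no match yet)
Bit 19: prefix='10' -> emit 'j', reset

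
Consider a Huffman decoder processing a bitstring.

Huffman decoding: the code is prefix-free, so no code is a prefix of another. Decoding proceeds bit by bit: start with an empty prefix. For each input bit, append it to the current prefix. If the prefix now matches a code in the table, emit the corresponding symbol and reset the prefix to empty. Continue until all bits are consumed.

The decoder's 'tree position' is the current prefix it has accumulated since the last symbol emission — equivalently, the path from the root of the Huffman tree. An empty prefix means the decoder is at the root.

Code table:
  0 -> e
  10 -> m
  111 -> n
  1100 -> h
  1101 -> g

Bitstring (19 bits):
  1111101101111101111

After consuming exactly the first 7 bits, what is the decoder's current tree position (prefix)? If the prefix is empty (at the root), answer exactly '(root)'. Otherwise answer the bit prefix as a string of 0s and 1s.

Answer: (root)

Derivation:
Bit 0: prefix='1' (no match yet)
Bit 1: prefix='11' (no match yet)
Bit 2: prefix='111' -> emit 'n', reset
Bit 3: prefix='1' (no match yet)
Bit 4: prefix='11' (no match yet)
Bit 5: prefix='110' (no match yet)
Bit 6: prefix='1101' -> emit 'g', reset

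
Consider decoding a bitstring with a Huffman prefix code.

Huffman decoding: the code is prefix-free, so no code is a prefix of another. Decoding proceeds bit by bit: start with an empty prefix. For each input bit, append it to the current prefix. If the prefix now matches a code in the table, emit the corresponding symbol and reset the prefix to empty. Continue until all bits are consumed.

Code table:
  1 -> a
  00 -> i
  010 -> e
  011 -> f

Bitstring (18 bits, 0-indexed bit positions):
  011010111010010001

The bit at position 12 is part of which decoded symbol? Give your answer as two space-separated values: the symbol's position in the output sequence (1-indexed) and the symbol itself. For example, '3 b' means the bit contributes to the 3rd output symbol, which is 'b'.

Bit 0: prefix='0' (no match yet)
Bit 1: prefix='01' (no match yet)
Bit 2: prefix='011' -> emit 'f', reset
Bit 3: prefix='0' (no match yet)
Bit 4: prefix='01' (no match yet)
Bit 5: prefix='010' -> emit 'e', reset
Bit 6: prefix='1' -> emit 'a', reset
Bit 7: prefix='1' -> emit 'a', reset
Bit 8: prefix='1' -> emit 'a', reset
Bit 9: prefix='0' (no match yet)
Bit 10: prefix='01' (no match yet)
Bit 11: prefix='010' -> emit 'e', reset
Bit 12: prefix='0' (no match yet)
Bit 13: prefix='01' (no match yet)
Bit 14: prefix='010' -> emit 'e', reset
Bit 15: prefix='0' (no match yet)
Bit 16: prefix='00' -> emit 'i', reset

Answer: 7 e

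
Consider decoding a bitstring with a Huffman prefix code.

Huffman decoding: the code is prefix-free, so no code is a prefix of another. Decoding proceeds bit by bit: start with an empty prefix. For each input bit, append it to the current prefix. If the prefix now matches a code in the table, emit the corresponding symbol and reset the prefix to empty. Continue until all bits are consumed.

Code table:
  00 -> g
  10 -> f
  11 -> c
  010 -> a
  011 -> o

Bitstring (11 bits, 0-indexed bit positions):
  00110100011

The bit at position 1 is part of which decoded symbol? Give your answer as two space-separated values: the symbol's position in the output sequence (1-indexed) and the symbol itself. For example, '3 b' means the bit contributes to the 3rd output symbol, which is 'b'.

Bit 0: prefix='0' (no match yet)
Bit 1: prefix='00' -> emit 'g', reset
Bit 2: prefix='1' (no match yet)
Bit 3: prefix='11' -> emit 'c', reset
Bit 4: prefix='0' (no match yet)
Bit 5: prefix='01' (no match yet)

Answer: 1 g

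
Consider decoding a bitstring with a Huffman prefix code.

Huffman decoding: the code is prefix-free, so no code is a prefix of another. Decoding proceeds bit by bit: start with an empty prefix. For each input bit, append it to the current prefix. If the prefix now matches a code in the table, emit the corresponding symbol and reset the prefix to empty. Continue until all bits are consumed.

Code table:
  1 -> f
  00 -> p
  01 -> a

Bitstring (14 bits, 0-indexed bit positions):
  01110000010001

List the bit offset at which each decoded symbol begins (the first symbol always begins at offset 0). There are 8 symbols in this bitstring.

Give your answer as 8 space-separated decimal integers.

Bit 0: prefix='0' (no match yet)
Bit 1: prefix='01' -> emit 'a', reset
Bit 2: prefix='1' -> emit 'f', reset
Bit 3: prefix='1' -> emit 'f', reset
Bit 4: prefix='0' (no match yet)
Bit 5: prefix='00' -> emit 'p', reset
Bit 6: prefix='0' (no match yet)
Bit 7: prefix='00' -> emit 'p', reset
Bit 8: prefix='0' (no match yet)
Bit 9: prefix='01' -> emit 'a', reset
Bit 10: prefix='0' (no match yet)
Bit 11: prefix='00' -> emit 'p', reset
Bit 12: prefix='0' (no match yet)
Bit 13: prefix='01' -> emit 'a', reset

Answer: 0 2 3 4 6 8 10 12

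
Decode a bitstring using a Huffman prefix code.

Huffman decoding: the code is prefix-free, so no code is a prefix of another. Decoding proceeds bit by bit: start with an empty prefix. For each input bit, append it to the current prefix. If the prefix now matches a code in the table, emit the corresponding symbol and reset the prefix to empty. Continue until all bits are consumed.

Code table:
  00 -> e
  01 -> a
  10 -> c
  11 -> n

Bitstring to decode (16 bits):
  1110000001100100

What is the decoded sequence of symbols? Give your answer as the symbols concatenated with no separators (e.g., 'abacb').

Answer: nceeacae

Derivation:
Bit 0: prefix='1' (no match yet)
Bit 1: prefix='11' -> emit 'n', reset
Bit 2: prefix='1' (no match yet)
Bit 3: prefix='10' -> emit 'c', reset
Bit 4: prefix='0' (no match yet)
Bit 5: prefix='00' -> emit 'e', reset
Bit 6: prefix='0' (no match yet)
Bit 7: prefix='00' -> emit 'e', reset
Bit 8: prefix='0' (no match yet)
Bit 9: prefix='01' -> emit 'a', reset
Bit 10: prefix='1' (no match yet)
Bit 11: prefix='10' -> emit 'c', reset
Bit 12: prefix='0' (no match yet)
Bit 13: prefix='01' -> emit 'a', reset
Bit 14: prefix='0' (no match yet)
Bit 15: prefix='00' -> emit 'e', reset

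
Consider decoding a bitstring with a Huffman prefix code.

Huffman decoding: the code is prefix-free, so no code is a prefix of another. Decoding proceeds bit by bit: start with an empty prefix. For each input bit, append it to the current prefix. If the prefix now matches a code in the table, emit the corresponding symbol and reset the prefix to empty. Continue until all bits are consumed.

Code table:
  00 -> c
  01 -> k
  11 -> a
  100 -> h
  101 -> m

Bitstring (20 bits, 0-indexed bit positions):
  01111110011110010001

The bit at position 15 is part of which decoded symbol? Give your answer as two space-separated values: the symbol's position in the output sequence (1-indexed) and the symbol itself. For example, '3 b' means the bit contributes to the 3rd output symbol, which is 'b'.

Answer: 8 h

Derivation:
Bit 0: prefix='0' (no match yet)
Bit 1: prefix='01' -> emit 'k', reset
Bit 2: prefix='1' (no match yet)
Bit 3: prefix='11' -> emit 'a', reset
Bit 4: prefix='1' (no match yet)
Bit 5: prefix='11' -> emit 'a', reset
Bit 6: prefix='1' (no match yet)
Bit 7: prefix='10' (no match yet)
Bit 8: prefix='100' -> emit 'h', reset
Bit 9: prefix='1' (no match yet)
Bit 10: prefix='11' -> emit 'a', reset
Bit 11: prefix='1' (no match yet)
Bit 12: prefix='11' -> emit 'a', reset
Bit 13: prefix='0' (no match yet)
Bit 14: prefix='00' -> emit 'c', reset
Bit 15: prefix='1' (no match yet)
Bit 16: prefix='10' (no match yet)
Bit 17: prefix='100' -> emit 'h', reset
Bit 18: prefix='0' (no match yet)
Bit 19: prefix='01' -> emit 'k', reset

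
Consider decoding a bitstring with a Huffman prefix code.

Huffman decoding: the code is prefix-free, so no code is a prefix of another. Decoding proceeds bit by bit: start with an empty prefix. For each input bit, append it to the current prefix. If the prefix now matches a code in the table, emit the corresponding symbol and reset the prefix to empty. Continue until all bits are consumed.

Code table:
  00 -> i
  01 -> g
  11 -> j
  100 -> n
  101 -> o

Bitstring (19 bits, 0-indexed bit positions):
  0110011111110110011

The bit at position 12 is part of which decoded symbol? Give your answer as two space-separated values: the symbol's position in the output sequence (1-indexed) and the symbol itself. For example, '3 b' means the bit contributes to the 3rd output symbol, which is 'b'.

Answer: 6 o

Derivation:
Bit 0: prefix='0' (no match yet)
Bit 1: prefix='01' -> emit 'g', reset
Bit 2: prefix='1' (no match yet)
Bit 3: prefix='10' (no match yet)
Bit 4: prefix='100' -> emit 'n', reset
Bit 5: prefix='1' (no match yet)
Bit 6: prefix='11' -> emit 'j', reset
Bit 7: prefix='1' (no match yet)
Bit 8: prefix='11' -> emit 'j', reset
Bit 9: prefix='1' (no match yet)
Bit 10: prefix='11' -> emit 'j', reset
Bit 11: prefix='1' (no match yet)
Bit 12: prefix='10' (no match yet)
Bit 13: prefix='101' -> emit 'o', reset
Bit 14: prefix='1' (no match yet)
Bit 15: prefix='10' (no match yet)
Bit 16: prefix='100' -> emit 'n', reset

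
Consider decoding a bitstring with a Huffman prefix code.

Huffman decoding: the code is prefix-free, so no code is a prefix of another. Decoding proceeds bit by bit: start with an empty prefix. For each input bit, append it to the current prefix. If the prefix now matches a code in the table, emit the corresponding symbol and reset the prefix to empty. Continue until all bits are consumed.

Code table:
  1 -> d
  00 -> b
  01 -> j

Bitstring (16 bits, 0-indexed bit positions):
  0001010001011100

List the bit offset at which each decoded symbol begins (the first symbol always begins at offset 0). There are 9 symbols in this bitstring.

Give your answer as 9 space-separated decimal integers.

Bit 0: prefix='0' (no match yet)
Bit 1: prefix='00' -> emit 'b', reset
Bit 2: prefix='0' (no match yet)
Bit 3: prefix='01' -> emit 'j', reset
Bit 4: prefix='0' (no match yet)
Bit 5: prefix='01' -> emit 'j', reset
Bit 6: prefix='0' (no match yet)
Bit 7: prefix='00' -> emit 'b', reset
Bit 8: prefix='0' (no match yet)
Bit 9: prefix='01' -> emit 'j', reset
Bit 10: prefix='0' (no match yet)
Bit 11: prefix='01' -> emit 'j', reset
Bit 12: prefix='1' -> emit 'd', reset
Bit 13: prefix='1' -> emit 'd', reset
Bit 14: prefix='0' (no match yet)
Bit 15: prefix='00' -> emit 'b', reset

Answer: 0 2 4 6 8 10 12 13 14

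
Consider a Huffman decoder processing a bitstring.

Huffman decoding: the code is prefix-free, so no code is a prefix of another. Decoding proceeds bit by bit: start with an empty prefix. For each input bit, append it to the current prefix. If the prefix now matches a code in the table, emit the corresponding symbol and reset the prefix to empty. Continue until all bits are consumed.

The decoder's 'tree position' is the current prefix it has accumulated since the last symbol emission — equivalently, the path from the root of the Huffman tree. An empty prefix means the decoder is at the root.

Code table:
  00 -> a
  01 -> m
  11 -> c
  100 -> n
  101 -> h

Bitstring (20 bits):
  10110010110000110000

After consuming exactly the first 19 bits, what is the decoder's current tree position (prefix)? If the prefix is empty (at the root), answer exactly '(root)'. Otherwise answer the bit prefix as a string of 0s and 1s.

Answer: 0

Derivation:
Bit 0: prefix='1' (no match yet)
Bit 1: prefix='10' (no match yet)
Bit 2: prefix='101' -> emit 'h', reset
Bit 3: prefix='1' (no match yet)
Bit 4: prefix='10' (no match yet)
Bit 5: prefix='100' -> emit 'n', reset
Bit 6: prefix='1' (no match yet)
Bit 7: prefix='10' (no match yet)
Bit 8: prefix='101' -> emit 'h', reset
Bit 9: prefix='1' (no match yet)
Bit 10: prefix='10' (no match yet)
Bit 11: prefix='100' -> emit 'n', reset
Bit 12: prefix='0' (no match yet)
Bit 13: prefix='00' -> emit 'a', reset
Bit 14: prefix='1' (no match yet)
Bit 15: prefix='11' -> emit 'c', reset
Bit 16: prefix='0' (no match yet)
Bit 17: prefix='00' -> emit 'a', reset
Bit 18: prefix='0' (no match yet)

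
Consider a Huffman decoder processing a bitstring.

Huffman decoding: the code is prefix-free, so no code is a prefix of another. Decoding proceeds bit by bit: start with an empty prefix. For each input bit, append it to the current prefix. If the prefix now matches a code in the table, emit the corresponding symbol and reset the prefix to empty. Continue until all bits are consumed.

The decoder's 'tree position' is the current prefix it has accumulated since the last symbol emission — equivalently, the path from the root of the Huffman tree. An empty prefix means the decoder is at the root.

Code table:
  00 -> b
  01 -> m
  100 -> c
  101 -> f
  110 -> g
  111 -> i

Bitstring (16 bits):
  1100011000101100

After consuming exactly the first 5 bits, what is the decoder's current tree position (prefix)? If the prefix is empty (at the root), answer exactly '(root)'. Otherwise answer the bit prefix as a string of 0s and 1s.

Answer: (root)

Derivation:
Bit 0: prefix='1' (no match yet)
Bit 1: prefix='11' (no match yet)
Bit 2: prefix='110' -> emit 'g', reset
Bit 3: prefix='0' (no match yet)
Bit 4: prefix='00' -> emit 'b', reset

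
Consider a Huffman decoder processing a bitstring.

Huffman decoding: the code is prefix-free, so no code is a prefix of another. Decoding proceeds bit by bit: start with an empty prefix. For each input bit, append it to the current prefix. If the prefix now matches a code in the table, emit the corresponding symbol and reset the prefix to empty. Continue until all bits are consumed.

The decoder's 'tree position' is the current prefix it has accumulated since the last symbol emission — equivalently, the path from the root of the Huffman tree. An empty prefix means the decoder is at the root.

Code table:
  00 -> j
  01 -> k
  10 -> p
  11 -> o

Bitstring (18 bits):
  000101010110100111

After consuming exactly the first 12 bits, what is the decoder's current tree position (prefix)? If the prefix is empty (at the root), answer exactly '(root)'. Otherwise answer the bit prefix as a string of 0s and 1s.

Bit 0: prefix='0' (no match yet)
Bit 1: prefix='00' -> emit 'j', reset
Bit 2: prefix='0' (no match yet)
Bit 3: prefix='01' -> emit 'k', reset
Bit 4: prefix='0' (no match yet)
Bit 5: prefix='01' -> emit 'k', reset
Bit 6: prefix='0' (no match yet)
Bit 7: prefix='01' -> emit 'k', reset
Bit 8: prefix='0' (no match yet)
Bit 9: prefix='01' -> emit 'k', reset
Bit 10: prefix='1' (no match yet)
Bit 11: prefix='10' -> emit 'p', reset

Answer: (root)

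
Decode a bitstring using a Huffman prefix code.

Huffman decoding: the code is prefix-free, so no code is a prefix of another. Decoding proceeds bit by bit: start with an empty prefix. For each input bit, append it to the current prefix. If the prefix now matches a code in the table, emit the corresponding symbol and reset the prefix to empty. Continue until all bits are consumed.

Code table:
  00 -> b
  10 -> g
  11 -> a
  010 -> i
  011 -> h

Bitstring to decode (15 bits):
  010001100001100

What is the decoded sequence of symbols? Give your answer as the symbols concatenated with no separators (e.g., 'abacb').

Answer: ibabbab

Derivation:
Bit 0: prefix='0' (no match yet)
Bit 1: prefix='01' (no match yet)
Bit 2: prefix='010' -> emit 'i', reset
Bit 3: prefix='0' (no match yet)
Bit 4: prefix='00' -> emit 'b', reset
Bit 5: prefix='1' (no match yet)
Bit 6: prefix='11' -> emit 'a', reset
Bit 7: prefix='0' (no match yet)
Bit 8: prefix='00' -> emit 'b', reset
Bit 9: prefix='0' (no match yet)
Bit 10: prefix='00' -> emit 'b', reset
Bit 11: prefix='1' (no match yet)
Bit 12: prefix='11' -> emit 'a', reset
Bit 13: prefix='0' (no match yet)
Bit 14: prefix='00' -> emit 'b', reset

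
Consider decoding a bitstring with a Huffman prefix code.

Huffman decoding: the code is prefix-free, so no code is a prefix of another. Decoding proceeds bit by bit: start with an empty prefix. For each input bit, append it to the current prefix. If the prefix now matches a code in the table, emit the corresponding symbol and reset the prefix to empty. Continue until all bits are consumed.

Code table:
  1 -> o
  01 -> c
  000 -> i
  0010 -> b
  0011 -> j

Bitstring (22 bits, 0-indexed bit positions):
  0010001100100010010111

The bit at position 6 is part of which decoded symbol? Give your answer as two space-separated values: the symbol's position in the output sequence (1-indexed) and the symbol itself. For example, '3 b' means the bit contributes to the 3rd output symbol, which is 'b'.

Bit 0: prefix='0' (no match yet)
Bit 1: prefix='00' (no match yet)
Bit 2: prefix='001' (no match yet)
Bit 3: prefix='0010' -> emit 'b', reset
Bit 4: prefix='0' (no match yet)
Bit 5: prefix='00' (no match yet)
Bit 6: prefix='001' (no match yet)
Bit 7: prefix='0011' -> emit 'j', reset
Bit 8: prefix='0' (no match yet)
Bit 9: prefix='00' (no match yet)
Bit 10: prefix='001' (no match yet)

Answer: 2 j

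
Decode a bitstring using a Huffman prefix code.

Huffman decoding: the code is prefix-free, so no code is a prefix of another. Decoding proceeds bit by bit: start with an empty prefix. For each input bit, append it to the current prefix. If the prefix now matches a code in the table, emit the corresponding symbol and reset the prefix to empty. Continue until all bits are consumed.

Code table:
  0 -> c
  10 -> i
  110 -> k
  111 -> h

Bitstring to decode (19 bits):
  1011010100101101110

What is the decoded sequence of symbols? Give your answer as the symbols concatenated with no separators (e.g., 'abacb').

Bit 0: prefix='1' (no match yet)
Bit 1: prefix='10' -> emit 'i', reset
Bit 2: prefix='1' (no match yet)
Bit 3: prefix='11' (no match yet)
Bit 4: prefix='110' -> emit 'k', reset
Bit 5: prefix='1' (no match yet)
Bit 6: prefix='10' -> emit 'i', reset
Bit 7: prefix='1' (no match yet)
Bit 8: prefix='10' -> emit 'i', reset
Bit 9: prefix='0' -> emit 'c', reset
Bit 10: prefix='1' (no match yet)
Bit 11: prefix='10' -> emit 'i', reset
Bit 12: prefix='1' (no match yet)
Bit 13: prefix='11' (no match yet)
Bit 14: prefix='110' -> emit 'k', reset
Bit 15: prefix='1' (no match yet)
Bit 16: prefix='11' (no match yet)
Bit 17: prefix='111' -> emit 'h', reset
Bit 18: prefix='0' -> emit 'c', reset

Answer: ikiicikhc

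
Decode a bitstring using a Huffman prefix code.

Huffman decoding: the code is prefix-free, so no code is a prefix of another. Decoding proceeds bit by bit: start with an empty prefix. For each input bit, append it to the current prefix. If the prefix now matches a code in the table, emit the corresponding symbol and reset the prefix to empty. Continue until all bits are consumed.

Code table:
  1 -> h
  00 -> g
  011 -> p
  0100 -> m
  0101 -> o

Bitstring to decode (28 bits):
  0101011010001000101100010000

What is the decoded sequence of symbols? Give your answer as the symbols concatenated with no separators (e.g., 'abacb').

Bit 0: prefix='0' (no match yet)
Bit 1: prefix='01' (no match yet)
Bit 2: prefix='010' (no match yet)
Bit 3: prefix='0101' -> emit 'o', reset
Bit 4: prefix='0' (no match yet)
Bit 5: prefix='01' (no match yet)
Bit 6: prefix='011' -> emit 'p', reset
Bit 7: prefix='0' (no match yet)
Bit 8: prefix='01' (no match yet)
Bit 9: prefix='010' (no match yet)
Bit 10: prefix='0100' -> emit 'm', reset
Bit 11: prefix='0' (no match yet)
Bit 12: prefix='01' (no match yet)
Bit 13: prefix='010' (no match yet)
Bit 14: prefix='0100' -> emit 'm', reset
Bit 15: prefix='0' (no match yet)
Bit 16: prefix='01' (no match yet)
Bit 17: prefix='010' (no match yet)
Bit 18: prefix='0101' -> emit 'o', reset
Bit 19: prefix='1' -> emit 'h', reset
Bit 20: prefix='0' (no match yet)
Bit 21: prefix='00' -> emit 'g', reset
Bit 22: prefix='0' (no match yet)
Bit 23: prefix='01' (no match yet)
Bit 24: prefix='010' (no match yet)
Bit 25: prefix='0100' -> emit 'm', reset
Bit 26: prefix='0' (no match yet)
Bit 27: prefix='00' -> emit 'g', reset

Answer: opmmohgmg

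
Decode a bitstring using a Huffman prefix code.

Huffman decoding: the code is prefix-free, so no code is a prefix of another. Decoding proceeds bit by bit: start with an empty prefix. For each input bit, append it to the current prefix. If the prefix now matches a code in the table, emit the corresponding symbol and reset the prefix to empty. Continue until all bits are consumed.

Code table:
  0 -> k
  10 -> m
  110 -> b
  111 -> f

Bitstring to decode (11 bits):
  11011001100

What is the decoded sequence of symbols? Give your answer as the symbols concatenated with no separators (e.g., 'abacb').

Bit 0: prefix='1' (no match yet)
Bit 1: prefix='11' (no match yet)
Bit 2: prefix='110' -> emit 'b', reset
Bit 3: prefix='1' (no match yet)
Bit 4: prefix='11' (no match yet)
Bit 5: prefix='110' -> emit 'b', reset
Bit 6: prefix='0' -> emit 'k', reset
Bit 7: prefix='1' (no match yet)
Bit 8: prefix='11' (no match yet)
Bit 9: prefix='110' -> emit 'b', reset
Bit 10: prefix='0' -> emit 'k', reset

Answer: bbkbk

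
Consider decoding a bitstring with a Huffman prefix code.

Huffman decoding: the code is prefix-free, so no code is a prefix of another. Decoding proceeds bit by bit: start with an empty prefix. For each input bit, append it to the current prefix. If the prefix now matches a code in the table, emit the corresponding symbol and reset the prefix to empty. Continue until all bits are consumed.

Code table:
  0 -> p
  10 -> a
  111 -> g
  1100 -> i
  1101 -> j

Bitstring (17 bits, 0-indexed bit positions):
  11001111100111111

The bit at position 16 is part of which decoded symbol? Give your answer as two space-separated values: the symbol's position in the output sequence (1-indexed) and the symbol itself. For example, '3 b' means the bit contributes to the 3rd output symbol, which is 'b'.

Answer: 5 g

Derivation:
Bit 0: prefix='1' (no match yet)
Bit 1: prefix='11' (no match yet)
Bit 2: prefix='110' (no match yet)
Bit 3: prefix='1100' -> emit 'i', reset
Bit 4: prefix='1' (no match yet)
Bit 5: prefix='11' (no match yet)
Bit 6: prefix='111' -> emit 'g', reset
Bit 7: prefix='1' (no match yet)
Bit 8: prefix='11' (no match yet)
Bit 9: prefix='110' (no match yet)
Bit 10: prefix='1100' -> emit 'i', reset
Bit 11: prefix='1' (no match yet)
Bit 12: prefix='11' (no match yet)
Bit 13: prefix='111' -> emit 'g', reset
Bit 14: prefix='1' (no match yet)
Bit 15: prefix='11' (no match yet)
Bit 16: prefix='111' -> emit 'g', reset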